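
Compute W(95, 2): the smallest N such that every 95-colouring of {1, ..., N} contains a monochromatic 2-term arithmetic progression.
W(95, 2) = 95 + 1 = 96

A 2-term AP is any pair of integers, so a monochromatic 2-AP exists iff some colour is used at least twice. With 95 colours, the colouring i ↦ i on {1, ..., 95} uses each colour once, avoiding any monochromatic pair, so W(95, 2) > 95. For {1, ..., 96}, pigeonhole forces two integers of the same colour, which form a monochromatic 2-AP. Hence W(95, 2) = 96.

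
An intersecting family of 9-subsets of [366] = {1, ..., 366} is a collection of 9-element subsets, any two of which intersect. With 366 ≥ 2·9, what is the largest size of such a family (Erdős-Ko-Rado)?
max |F| = C(365, 8) = 7232294429652435

Erdős-Ko-Rado (1961): when n ≥ 2k, max |F| = C(n−1, k−1). The bound is attained by the star {A : i ∈ A} for any fixed i ∈ [n]. Here C(366−1, 9−1) = C(365, 8) = 7232294429652435.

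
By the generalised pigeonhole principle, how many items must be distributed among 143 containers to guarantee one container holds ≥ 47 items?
n = (47 − 1)·143 + 1 = 6579

By the generalised pigeonhole principle, to guarantee some box contains ≥ r objects we need more than (r − 1) · k objects total. Threshold: n = (r − 1) · k + 1. With r = 47 and k = 143: n = 46 · 143 + 1 = 6578 + 1 = 6579. For n = 6578 = 46 · 143, we can put exactly 46 objects in every box, avoiding 47 in any single one — so 6579 is tight.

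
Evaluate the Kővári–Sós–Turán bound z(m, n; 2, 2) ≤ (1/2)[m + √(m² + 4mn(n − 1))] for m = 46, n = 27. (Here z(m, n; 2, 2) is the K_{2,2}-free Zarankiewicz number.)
z(46, 27; 2, 2) ≤ (1/2)[46 + √(46² + 4·46·27·26)] = (1/2)[46 + √131284] = 204.1657

Kővári–Sós–Turán: let r_1, ..., r_46 be the row sums and z = Σ r_i the total number of 1s. Each pair of columns can share at most one row with both entries 1 (else a 2×2 all-ones block appears), so Σ_i C(r_i, 2) ≤ C(27, 2) = 351. By convexity Σ_i C(r_i, 2) ≥ 46·C(z/46, 2) = z(z − 46)/(2·46), giving z² − 46z − 46·27·26 ≤ 0 and hence z ≤ (1/2)[46 + √(2116 + 4·32292)] = (1/2)[46 + √131284] ≈ (1/2)(46 + 362.3313) = 204.1657.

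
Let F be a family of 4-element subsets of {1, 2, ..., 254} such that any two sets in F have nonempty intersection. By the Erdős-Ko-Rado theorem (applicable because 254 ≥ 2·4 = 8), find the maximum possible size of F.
max |F| = C(253, 3) = 2667126

The Erdős-Ko-Rado theorem states: for n ≥ 2k, an intersecting family of k-subsets of an n-element set has size at most C(n − 1, k − 1), with equality for 'star' families {A ⊆ [n] : |A| = k, i ∈ A} (fix an element i). For n = 254, k = 4: C(253, 3) = 2667126.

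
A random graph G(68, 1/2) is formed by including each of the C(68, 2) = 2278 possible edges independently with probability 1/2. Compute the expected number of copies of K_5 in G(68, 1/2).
E[# K_5] = C(68, 5) · (1/2)^C(5, 2) = 10424128 / 2^10 = 162877/16 = 10179.8125

For each 5-subset S of vertices (there are C(68, 5) = 10424128 such S), let X_S = 1 if S induces a K_5 (all C(5, 2) = 10 edges present). Then P(X_S = 1) = (1/2)^10 = 1/1024. By linearity of expectation, E[# K_5] = C(68, 5) · (1/2)^10 = 10424128 / 1024 = 162877/16 = 10179.8125.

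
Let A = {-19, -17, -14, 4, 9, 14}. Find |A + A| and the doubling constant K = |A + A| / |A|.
K = |A + A| / |A| = 18/6 = 3

Enumerate A + A = {a + b : a, b ∈ A}. With |A| = 6, there are |A|^2 = 36 ordered sum pairs; collecting distinct values, A + A = {-38, -36, -34, -33, -31, -28, -15, -13, -10, -8, -5, -3, 0, 8, 13, 18, 23, 28}, so |A + A| = 18. Thus K = 18/6 = 3. For comparison, the minimum possible |A + A| over all 6-element sets is 2·6 − 1 = 11 (so min K = 11/6), attained only by arithmetic progressions.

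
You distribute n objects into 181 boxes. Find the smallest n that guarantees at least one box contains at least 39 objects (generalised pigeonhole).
n = (39 − 1)·181 + 1 = 6879

By the generalised pigeonhole principle, to guarantee some box contains ≥ r objects we need more than (r − 1) · k objects total. Threshold: n = (r − 1) · k + 1. With r = 39 and k = 181: n = 38 · 181 + 1 = 6878 + 1 = 6879. For n = 6878 = 38 · 181, we can put exactly 38 objects in every box, avoiding 39 in any single one — so 6879 is tight.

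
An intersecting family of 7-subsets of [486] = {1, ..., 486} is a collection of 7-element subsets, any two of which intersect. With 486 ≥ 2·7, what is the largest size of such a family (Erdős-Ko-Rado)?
max |F| = C(485, 6) = 17524074327760

The Erdős-Ko-Rado theorem states: for n ≥ 2k, an intersecting family of k-subsets of an n-element set has size at most C(n − 1, k − 1), with equality for 'star' families {A ⊆ [n] : |A| = k, i ∈ A} (fix an element i). For n = 486, k = 7: C(485, 6) = 17524074327760.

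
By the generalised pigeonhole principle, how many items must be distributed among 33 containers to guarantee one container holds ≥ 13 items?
n = (13 − 1)·33 + 1 = 397

By the generalised pigeonhole principle, to guarantee some box contains ≥ r objects we need more than (r − 1) · k objects total. Threshold: n = (r − 1) · k + 1. With r = 13 and k = 33: n = 12 · 33 + 1 = 396 + 1 = 397. For n = 396 = 12 · 33, we can put exactly 12 objects in every box, avoiding 13 in any single one — so 397 is tight.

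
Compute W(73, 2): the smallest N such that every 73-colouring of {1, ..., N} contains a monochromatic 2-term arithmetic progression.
W(73, 2) = 73 + 1 = 74

A 2-term AP is any pair of integers, so a monochromatic 2-AP exists iff some colour is used at least twice. With 73 colours, the colouring i ↦ i on {1, ..., 73} uses each colour once, avoiding any monochromatic pair, so W(73, 2) > 73. For {1, ..., 74}, pigeonhole forces two integers of the same colour, which form a monochromatic 2-AP. Hence W(73, 2) = 74.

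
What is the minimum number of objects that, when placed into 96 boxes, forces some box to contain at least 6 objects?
n = (6 − 1)·96 + 1 = 481

By the generalised pigeonhole principle, to guarantee some box contains ≥ r objects we need more than (r − 1) · k objects total. Threshold: n = (r − 1) · k + 1. With r = 6 and k = 96: n = 5 · 96 + 1 = 480 + 1 = 481. For n = 480 = 5 · 96, we can put exactly 5 objects in every box, avoiding 6 in any single one — so 481 is tight.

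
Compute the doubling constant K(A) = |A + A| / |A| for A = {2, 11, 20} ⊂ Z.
K = |A + A| / |A| = 5/3

Enumerate A + A = {a + b : a, b ∈ A}. With |A| = 3, there are |A|^2 = 9 ordered sum pairs; collecting distinct values, A + A = {4, 13, 22, 31, 40}, so |A + A| = 5. Thus K = 5/3. Here |A + A| = 2|A| − 1 = 5, the minimum possible — so K = 5/3 is minimal, which holds iff A is an arithmetic progression.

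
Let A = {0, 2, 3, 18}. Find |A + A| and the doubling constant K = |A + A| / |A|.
K = |A + A| / |A| = 10/4 = 5/2

Enumerate A + A = {a + b : a, b ∈ A}. With |A| = 4, there are |A|^2 = 16 ordered sum pairs; collecting distinct values, A + A = {0, 2, 3, 4, 5, 6, 18, 20, 21, 36}, so |A + A| = 10. Thus K = 10/4 = 5/2. For comparison, the minimum possible |A + A| over all 4-element sets is 2·4 − 1 = 7 (so min K = 7/4), attained only by arithmetic progressions.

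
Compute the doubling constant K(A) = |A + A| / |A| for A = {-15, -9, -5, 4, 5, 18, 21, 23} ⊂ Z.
K = |A + A| / |A| = 33/8

Enumerate A + A = {a + b : a, b ∈ A}. With |A| = 8, there are |A|^2 = 64 ordered sum pairs; collecting distinct values, A + A = {-30, -24, -20, -18, -14, -11, -10, -5, -4, -1, 0, 3, 6, 8, 9, 10, 12, 13, 14, 16, 18, 22, 23, 25, 26, 27, 28, 36, 39, 41, 42, 44, 46}, so |A + A| = 33. Thus K = 33/8. For comparison, the minimum possible |A + A| over all 8-element sets is 2·8 − 1 = 15 (so min K = 15/8), attained only by arithmetic progressions.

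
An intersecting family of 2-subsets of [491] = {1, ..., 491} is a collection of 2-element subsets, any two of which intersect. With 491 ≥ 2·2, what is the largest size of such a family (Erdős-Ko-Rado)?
max |F| = C(490, 1) = 490

Erdős-Ko-Rado (1961): when n ≥ 2k, max |F| = C(n−1, k−1). The bound is attained by the star {A : i ∈ A} for any fixed i ∈ [n]. Here C(491−1, 2−1) = C(490, 1) = 490.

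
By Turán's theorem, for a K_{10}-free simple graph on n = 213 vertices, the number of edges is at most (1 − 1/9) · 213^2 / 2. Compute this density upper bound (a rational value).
Turán density bound = (8/9) · 213^2/2 = 20164

Turán's theorem: ex(n, K_{r+1}) is achieved by the complete r-partite Turán graph T(n, r) with parts as balanced as possible, and is at most (1 − 1/r) · n^2/2. For r = 9, n = 213: the density bound is (8/9) · 45369/2 = 20164. The integer-valued extremum is e(T(213, 9)) = 20163, which is strictly less than the density bound 20164 since 9 ∤ 213 (the parts of T(213, 9) cannot all be equal).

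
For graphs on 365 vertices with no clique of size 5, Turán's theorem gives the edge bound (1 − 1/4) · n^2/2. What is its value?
Turán density bound = (3/4) · 365^2/2 = 399675/8 ≈ 49959.375

Turán's theorem: ex(n, K_{r+1}) is achieved by the complete r-partite Turán graph T(n, r) with parts as balanced as possible, and is at most (1 − 1/r) · n^2/2. For r = 4, n = 365: the density bound is (3/4) · 133225/2 = 399675/8 ≈ 49959.375. The integer-valued extremum is e(T(365, 4)) = 49959, which is strictly less than the density bound 399675/8 since 4 ∤ 365 (the parts of T(365, 4) cannot all be equal).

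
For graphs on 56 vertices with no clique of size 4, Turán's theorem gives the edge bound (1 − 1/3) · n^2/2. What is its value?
Turán density bound = (2/3) · 56^2/2 = 3136/3 ≈ 1045.3333

Turán's theorem: ex(n, K_{r+1}) is achieved by the complete r-partite Turán graph T(n, r) with parts as balanced as possible, and is at most (1 − 1/r) · n^2/2. For r = 3, n = 56: the density bound is (2/3) · 3136/2 = 3136/3 ≈ 1045.3333. The integer-valued extremum is e(T(56, 3)) = 1045, which is strictly less than the density bound 3136/3 since 3 ∤ 56 (the parts of T(56, 3) cannot all be equal).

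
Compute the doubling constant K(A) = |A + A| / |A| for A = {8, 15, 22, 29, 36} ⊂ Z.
K = |A + A| / |A| = 9/5

Enumerate A + A = {a + b : a, b ∈ A}. With |A| = 5, there are |A|^2 = 25 ordered sum pairs; collecting distinct values, A + A = {16, 23, 30, 37, 44, 51, 58, 65, 72}, so |A + A| = 9. Thus K = 9/5. Here |A + A| = 2|A| − 1 = 9, the minimum possible — so K = 9/5 is minimal, which holds iff A is an arithmetic progression.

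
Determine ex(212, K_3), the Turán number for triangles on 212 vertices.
ex(212, K_3) = ⌊212^2/4⌋ = 11236

Mantel (1907): a triangle-free graph on n vertices has at most ⌊n^2/4⌋ edges, with equality for the complete bipartite graph K_{⌊n/2⌋, ⌈n/2⌉}. For n = 212: ⌊212^2/4⌋ = ⌊44944/4⌋ = 11236. The extremal graph is K_{106, 106}, which has 106·106 = 11236 edges.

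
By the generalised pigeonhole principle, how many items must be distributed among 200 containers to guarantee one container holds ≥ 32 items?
n = (32 − 1)·200 + 1 = 6201

By the generalised pigeonhole principle, to guarantee some box contains ≥ r objects we need more than (r − 1) · k objects total. Threshold: n = (r − 1) · k + 1. With r = 32 and k = 200: n = 31 · 200 + 1 = 6200 + 1 = 6201. For n = 6200 = 31 · 200, we can put exactly 31 objects in every box, avoiding 32 in any single one — so 6201 is tight.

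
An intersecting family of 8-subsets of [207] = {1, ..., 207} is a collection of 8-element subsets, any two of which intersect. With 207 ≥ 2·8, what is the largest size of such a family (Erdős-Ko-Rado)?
max |F| = C(206, 7) = 2817696242600

Erdős-Ko-Rado (1961): when n ≥ 2k, max |F| = C(n−1, k−1). The bound is attained by the star {A : i ∈ A} for any fixed i ∈ [n]. Here C(207−1, 8−1) = C(206, 7) = 2817696242600.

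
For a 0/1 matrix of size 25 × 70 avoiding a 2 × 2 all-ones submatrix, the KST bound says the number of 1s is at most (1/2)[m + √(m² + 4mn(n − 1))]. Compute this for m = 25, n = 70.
z(25, 70; 2, 2) ≤ (1/2)[25 + √(25² + 4·25·70·69)] = (1/2)[25 + √483625] = 360.2158

Kővári–Sós–Turán: let r_1, ..., r_25 be the row sums and z = Σ r_i the total number of 1s. Each pair of columns can share at most one row with both entries 1 (else a 2×2 all-ones block appears), so Σ_i C(r_i, 2) ≤ C(70, 2) = 2415. By convexity Σ_i C(r_i, 2) ≥ 25·C(z/25, 2) = z(z − 25)/(2·25), giving z² − 25z − 25·70·69 ≤ 0 and hence z ≤ (1/2)[25 + √(625 + 4·120750)] = (1/2)[25 + √483625] ≈ (1/2)(25 + 695.4315) = 360.2158.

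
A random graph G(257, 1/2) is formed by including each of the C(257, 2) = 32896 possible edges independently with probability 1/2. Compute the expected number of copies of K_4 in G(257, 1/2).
E[# K_4] = C(257, 4) · (1/2)^C(4, 2) = 177556160 / 2^6 = 2774315

For each 4-subset S of vertices (there are C(257, 4) = 177556160 such S), let X_S = 1 if S induces a K_4 (all C(4, 2) = 6 edges present). Then P(X_S = 1) = (1/2)^6 = 1/64. By linearity of expectation, E[# K_4] = C(257, 4) · (1/2)^6 = 177556160 / 64 = 2774315.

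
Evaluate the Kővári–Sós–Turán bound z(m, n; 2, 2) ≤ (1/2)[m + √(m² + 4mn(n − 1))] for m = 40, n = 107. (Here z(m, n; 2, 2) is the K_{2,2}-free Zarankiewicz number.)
z(40, 107; 2, 2) ≤ (1/2)[40 + √(40² + 4·40·107·106)] = (1/2)[40 + √1816320] = 693.8546

Kővári–Sós–Turán: let r_1, ..., r_40 be the row sums and z = Σ r_i the total number of 1s. Each pair of columns can share at most one row with both entries 1 (else a 2×2 all-ones block appears), so Σ_i C(r_i, 2) ≤ C(107, 2) = 5671. By convexity Σ_i C(r_i, 2) ≥ 40·C(z/40, 2) = z(z − 40)/(2·40), giving z² − 40z − 40·107·106 ≤ 0 and hence z ≤ (1/2)[40 + √(1600 + 4·453680)] = (1/2)[40 + √1816320] ≈ (1/2)(40 + 1347.7092) = 693.8546.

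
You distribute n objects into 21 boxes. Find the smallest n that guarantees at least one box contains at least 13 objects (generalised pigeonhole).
n = (13 − 1)·21 + 1 = 253

By the generalised pigeonhole principle, to guarantee some box contains ≥ r objects we need more than (r − 1) · k objects total. Threshold: n = (r − 1) · k + 1. With r = 13 and k = 21: n = 12 · 21 + 1 = 252 + 1 = 253. For n = 252 = 12 · 21, we can put exactly 12 objects in every box, avoiding 13 in any single one — so 253 is tight.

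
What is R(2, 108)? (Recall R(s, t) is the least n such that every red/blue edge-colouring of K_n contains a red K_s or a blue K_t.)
R(2, 108) = 108

R(2, k) = k for all k ≥ 2: in a 2-colouring of K_k, either some edge is red (a red K_2) or all edges are blue (a blue K_k). And K_{107} coloured all-blue has no blue K_108, so R(2, 108) > 107. Hence R(2, 108) = 108.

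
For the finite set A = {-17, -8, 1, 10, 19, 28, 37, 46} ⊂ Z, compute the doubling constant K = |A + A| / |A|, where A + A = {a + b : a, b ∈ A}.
K = |A + A| / |A| = 15/8

Enumerate A + A = {a + b : a, b ∈ A}. With |A| = 8, there are |A|^2 = 64 ordered sum pairs; collecting distinct values, A + A = {-34, -25, -16, -7, 2, 11, 20, 29, 38, 47, 56, 65, 74, 83, 92}, so |A + A| = 15. Thus K = 15/8. Here |A + A| = 2|A| − 1 = 15, the minimum possible — so K = 15/8 is minimal, which holds iff A is an arithmetic progression.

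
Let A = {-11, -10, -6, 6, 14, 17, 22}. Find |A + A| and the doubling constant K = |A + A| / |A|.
K = |A + A| / |A| = 25/7

Enumerate A + A = {a + b : a, b ∈ A}. With |A| = 7, there are |A|^2 = 49 ordered sum pairs; collecting distinct values, A + A = {-22, -21, -20, -17, -16, -12, -5, -4, 0, 3, 4, 6, 7, 8, 11, 12, 16, 20, 23, 28, 31, 34, 36, 39, 44}, so |A + A| = 25. Thus K = 25/7. For comparison, the minimum possible |A + A| over all 7-element sets is 2·7 − 1 = 13 (so min K = 13/7), attained only by arithmetic progressions.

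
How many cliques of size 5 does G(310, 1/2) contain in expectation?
E[# K_5] = C(310, 5) · (1/2)^C(5, 2) = 23096674062 / 2^10 = 11548337031/512 ≈ 22555345.763672

For each 5-subset S of vertices (there are C(310, 5) = 23096674062 such S), let X_S = 1 if S induces a K_5 (all C(5, 2) = 10 edges present). Then P(X_S = 1) = (1/2)^10 = 1/1024. By linearity of expectation, E[# K_5] = C(310, 5) · (1/2)^10 = 23096674062 / 1024 = 11548337031/512 ≈ 22555345.763672.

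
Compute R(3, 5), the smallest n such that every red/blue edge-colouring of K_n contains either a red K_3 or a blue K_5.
R(3, 5) = 14

Lower bound: an explicit 2-colouring of K_{13} (typically a Paley-type or other structured construction) avoids a red K_3 and a blue K_5, showing R(3, 5) > 13.
Upper bound: the Erdős–Szekeres recurrence R(r, t') ≤ R(r−1, t') + R(r, t'−1) yields R(3, 5) ≤ 14.
Hence R(3, 5) = 14.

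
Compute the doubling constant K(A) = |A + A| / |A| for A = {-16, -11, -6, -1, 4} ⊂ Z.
K = |A + A| / |A| = 9/5

Enumerate A + A = {a + b : a, b ∈ A}. With |A| = 5, there are |A|^2 = 25 ordered sum pairs; collecting distinct values, A + A = {-32, -27, -22, -17, -12, -7, -2, 3, 8}, so |A + A| = 9. Thus K = 9/5. Here |A + A| = 2|A| − 1 = 9, the minimum possible — so K = 9/5 is minimal, which holds iff A is an arithmetic progression.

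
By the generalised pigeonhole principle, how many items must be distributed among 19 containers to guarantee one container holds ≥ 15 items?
n = (15 − 1)·19 + 1 = 267

By the generalised pigeonhole principle, to guarantee some box contains ≥ r objects we need more than (r − 1) · k objects total. Threshold: n = (r − 1) · k + 1. With r = 15 and k = 19: n = 14 · 19 + 1 = 266 + 1 = 267. For n = 266 = 14 · 19, we can put exactly 14 objects in every box, avoiding 15 in any single one — so 267 is tight.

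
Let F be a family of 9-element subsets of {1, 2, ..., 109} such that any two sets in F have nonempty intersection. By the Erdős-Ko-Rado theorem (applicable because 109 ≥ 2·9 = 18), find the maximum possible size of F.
max |F| = C(108, 8) = 352025629371

Erdős-Ko-Rado (1961): when n ≥ 2k, max |F| = C(n−1, k−1). The bound is attained by the star {A : i ∈ A} for any fixed i ∈ [n]. Here C(109−1, 9−1) = C(108, 8) = 352025629371.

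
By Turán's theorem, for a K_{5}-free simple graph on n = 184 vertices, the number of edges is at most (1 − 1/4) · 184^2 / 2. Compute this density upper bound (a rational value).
Turán density bound = (3/4) · 184^2/2 = 12696

Turán's theorem: ex(n, K_{r+1}) is achieved by the complete r-partite Turán graph T(n, r) with parts as balanced as possible, and is at most (1 − 1/r) · n^2/2. For r = 4, n = 184: the density bound is (3/4) · 33856/2 = 12696. Since 4 ∣ 184, the Turán graph T(184, 4) has parts of equal size 46, and its edge count e(T(184, 4)) = 12696 attains the density bound exactly.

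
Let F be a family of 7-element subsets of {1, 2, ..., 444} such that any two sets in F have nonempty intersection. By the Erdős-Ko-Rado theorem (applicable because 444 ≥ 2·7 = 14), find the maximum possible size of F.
max |F| = C(443, 6) = 10146666724194

The Erdős-Ko-Rado theorem states: for n ≥ 2k, an intersecting family of k-subsets of an n-element set has size at most C(n − 1, k − 1), with equality for 'star' families {A ⊆ [n] : |A| = k, i ∈ A} (fix an element i). For n = 444, k = 7: C(443, 6) = 10146666724194.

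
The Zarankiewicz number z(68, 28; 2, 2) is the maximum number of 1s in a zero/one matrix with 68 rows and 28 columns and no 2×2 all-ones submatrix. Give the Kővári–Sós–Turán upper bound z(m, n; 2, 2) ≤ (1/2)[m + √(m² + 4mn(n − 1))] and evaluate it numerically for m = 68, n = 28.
z(68, 28; 2, 2) ≤ (1/2)[68 + √(68² + 4·68·28·27)] = (1/2)[68 + √210256] = 263.2684

Kővári–Sós–Turán: let r_1, ..., r_68 be the row sums and z = Σ r_i the total number of 1s. Each pair of columns can share at most one row with both entries 1 (else a 2×2 all-ones block appears), so Σ_i C(r_i, 2) ≤ C(28, 2) = 378. By convexity Σ_i C(r_i, 2) ≥ 68·C(z/68, 2) = z(z − 68)/(2·68), giving z² − 68z − 68·28·27 ≤ 0 and hence z ≤ (1/2)[68 + √(4624 + 4·51408)] = (1/2)[68 + √210256] ≈ (1/2)(68 + 458.5368) = 263.2684.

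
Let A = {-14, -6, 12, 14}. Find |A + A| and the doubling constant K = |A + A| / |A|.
K = |A + A| / |A| = 10/4 = 5/2

Enumerate A + A = {a + b : a, b ∈ A}. With |A| = 4, there are |A|^2 = 16 ordered sum pairs; collecting distinct values, A + A = {-28, -20, -12, -2, 0, 6, 8, 24, 26, 28}, so |A + A| = 10. Thus K = 10/4 = 5/2. For comparison, the minimum possible |A + A| over all 4-element sets is 2·4 − 1 = 7 (so min K = 7/4), attained only by arithmetic progressions.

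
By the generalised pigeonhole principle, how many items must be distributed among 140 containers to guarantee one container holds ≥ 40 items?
n = (40 − 1)·140 + 1 = 5461

By the generalised pigeonhole principle, to guarantee some box contains ≥ r objects we need more than (r − 1) · k objects total. Threshold: n = (r − 1) · k + 1. With r = 40 and k = 140: n = 39 · 140 + 1 = 5460 + 1 = 5461. For n = 5460 = 39 · 140, we can put exactly 39 objects in every box, avoiding 40 in any single one — so 5461 is tight.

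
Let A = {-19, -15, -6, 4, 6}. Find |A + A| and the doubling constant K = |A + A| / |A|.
K = |A + A| / |A| = 15/5 = 3

Enumerate A + A = {a + b : a, b ∈ A}. With |A| = 5, there are |A|^2 = 25 ordered sum pairs; collecting distinct values, A + A = {-38, -34, -30, -25, -21, -15, -13, -12, -11, -9, -2, 0, 8, 10, 12}, so |A + A| = 15. Thus K = 15/5 = 3. For comparison, the minimum possible |A + A| over all 5-element sets is 2·5 − 1 = 9 (so min K = 9/5), attained only by arithmetic progressions.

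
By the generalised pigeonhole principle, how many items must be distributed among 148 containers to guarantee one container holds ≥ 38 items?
n = (38 − 1)·148 + 1 = 5477

By the generalised pigeonhole principle, to guarantee some box contains ≥ r objects we need more than (r − 1) · k objects total. Threshold: n = (r − 1) · k + 1. With r = 38 and k = 148: n = 37 · 148 + 1 = 5476 + 1 = 5477. For n = 5476 = 37 · 148, we can put exactly 37 objects in every box, avoiding 38 in any single one — so 5477 is tight.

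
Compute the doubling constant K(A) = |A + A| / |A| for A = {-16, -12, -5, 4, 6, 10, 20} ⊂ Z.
K = |A + A| / |A| = 25/7

Enumerate A + A = {a + b : a, b ∈ A}. With |A| = 7, there are |A|^2 = 49 ordered sum pairs; collecting distinct values, A + A = {-32, -28, -24, -21, -17, -12, -10, -8, -6, -2, -1, 1, 4, 5, 8, 10, 12, 14, 15, 16, 20, 24, 26, 30, 40}, so |A + A| = 25. Thus K = 25/7. For comparison, the minimum possible |A + A| over all 7-element sets is 2·7 − 1 = 13 (so min K = 13/7), attained only by arithmetic progressions.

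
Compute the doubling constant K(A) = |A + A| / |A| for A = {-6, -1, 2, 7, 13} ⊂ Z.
K = |A + A| / |A| = 14/5

Enumerate A + A = {a + b : a, b ∈ A}. With |A| = 5, there are |A|^2 = 25 ordered sum pairs; collecting distinct values, A + A = {-12, -7, -4, -2, 1, 4, 6, 7, 9, 12, 14, 15, 20, 26}, so |A + A| = 14. Thus K = 14/5. For comparison, the minimum possible |A + A| over all 5-element sets is 2·5 − 1 = 9 (so min K = 9/5), attained only by arithmetic progressions.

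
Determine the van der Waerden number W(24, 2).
W(24, 2) = 24 + 1 = 25

A 2-term AP is any pair of integers, so a monochromatic 2-AP exists iff some colour is used at least twice. With 24 colours, the colouring i ↦ i on {1, ..., 24} uses each colour once, avoiding any monochromatic pair, so W(24, 2) > 24. For {1, ..., 25}, pigeonhole forces two integers of the same colour, which form a monochromatic 2-AP. Hence W(24, 2) = 25.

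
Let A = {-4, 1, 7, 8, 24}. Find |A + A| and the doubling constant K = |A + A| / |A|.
K = |A + A| / |A| = 15/5 = 3

Enumerate A + A = {a + b : a, b ∈ A}. With |A| = 5, there are |A|^2 = 25 ordered sum pairs; collecting distinct values, A + A = {-8, -3, 2, 3, 4, 8, 9, 14, 15, 16, 20, 25, 31, 32, 48}, so |A + A| = 15. Thus K = 15/5 = 3. For comparison, the minimum possible |A + A| over all 5-element sets is 2·5 − 1 = 9 (so min K = 9/5), attained only by arithmetic progressions.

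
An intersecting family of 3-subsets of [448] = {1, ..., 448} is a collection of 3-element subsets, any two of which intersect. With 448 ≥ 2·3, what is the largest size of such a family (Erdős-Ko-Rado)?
max |F| = C(447, 2) = 99681

Erdős-Ko-Rado (1961): when n ≥ 2k, max |F| = C(n−1, k−1). The bound is attained by the star {A : i ∈ A} for any fixed i ∈ [n]. Here C(448−1, 3−1) = C(447, 2) = 99681.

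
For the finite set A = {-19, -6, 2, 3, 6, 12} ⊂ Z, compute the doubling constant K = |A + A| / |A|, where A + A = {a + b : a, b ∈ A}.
K = |A + A| / |A| = 20/6 = 10/3

Enumerate A + A = {a + b : a, b ∈ A}. With |A| = 6, there are |A|^2 = 36 ordered sum pairs; collecting distinct values, A + A = {-38, -25, -17, -16, -13, -12, -7, -4, -3, 0, 4, 5, 6, 8, 9, 12, 14, 15, 18, 24}, so |A + A| = 20. Thus K = 20/6 = 10/3. For comparison, the minimum possible |A + A| over all 6-element sets is 2·6 − 1 = 11 (so min K = 11/6), attained only by arithmetic progressions.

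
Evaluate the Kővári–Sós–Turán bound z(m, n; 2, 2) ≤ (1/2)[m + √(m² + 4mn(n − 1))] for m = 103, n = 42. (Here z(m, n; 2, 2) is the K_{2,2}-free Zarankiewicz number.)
z(103, 42; 2, 2) ≤ (1/2)[103 + √(103² + 4·103·42·41)] = (1/2)[103 + √720073] = 475.7856

Kővári–Sós–Turán: let r_1, ..., r_103 be the row sums and z = Σ r_i the total number of 1s. Each pair of columns can share at most one row with both entries 1 (else a 2×2 all-ones block appears), so Σ_i C(r_i, 2) ≤ C(42, 2) = 861. By convexity Σ_i C(r_i, 2) ≥ 103·C(z/103, 2) = z(z − 103)/(2·103), giving z² − 103z − 103·42·41 ≤ 0 and hence z ≤ (1/2)[103 + √(10609 + 4·177366)] = (1/2)[103 + √720073] ≈ (1/2)(103 + 848.5712) = 475.7856.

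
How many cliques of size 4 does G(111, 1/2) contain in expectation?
E[# K_4] = C(111, 4) · (1/2)^C(4, 2) = 5989005 / 2^6 = 93578.203125

For each 4-subset S of vertices (there are C(111, 4) = 5989005 such S), let X_S = 1 if S induces a K_4 (all C(4, 2) = 6 edges present). Then P(X_S = 1) = (1/2)^6 = 1/64. By linearity of expectation, E[# K_4] = C(111, 4) · (1/2)^6 = 5989005 / 64 = 93578.203125.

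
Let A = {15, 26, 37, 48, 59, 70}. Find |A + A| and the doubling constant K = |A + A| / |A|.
K = |A + A| / |A| = 11/6

Enumerate A + A = {a + b : a, b ∈ A}. With |A| = 6, there are |A|^2 = 36 ordered sum pairs; collecting distinct values, A + A = {30, 41, 52, 63, 74, 85, 96, 107, 118, 129, 140}, so |A + A| = 11. Thus K = 11/6. Here |A + A| = 2|A| − 1 = 11, the minimum possible — so K = 11/6 is minimal, which holds iff A is an arithmetic progression.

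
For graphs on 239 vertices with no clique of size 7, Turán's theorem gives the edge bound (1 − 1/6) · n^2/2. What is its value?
Turán density bound = (5/6) · 239^2/2 = 285605/12 ≈ 23800.4167

Turán's theorem: ex(n, K_{r+1}) is achieved by the complete r-partite Turán graph T(n, r) with parts as balanced as possible, and is at most (1 − 1/r) · n^2/2. For r = 6, n = 239: the density bound is (5/6) · 57121/2 = 285605/12 ≈ 23800.4167. The integer-valued extremum is e(T(239, 6)) = 23800, which is strictly less than the density bound 285605/12 since 6 ∤ 239 (the parts of T(239, 6) cannot all be equal).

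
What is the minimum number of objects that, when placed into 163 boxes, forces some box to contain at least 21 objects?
n = (21 − 1)·163 + 1 = 3261

By the generalised pigeonhole principle, to guarantee some box contains ≥ r objects we need more than (r − 1) · k objects total. Threshold: n = (r − 1) · k + 1. With r = 21 and k = 163: n = 20 · 163 + 1 = 3260 + 1 = 3261. For n = 3260 = 20 · 163, we can put exactly 20 objects in every box, avoiding 21 in any single one — so 3261 is tight.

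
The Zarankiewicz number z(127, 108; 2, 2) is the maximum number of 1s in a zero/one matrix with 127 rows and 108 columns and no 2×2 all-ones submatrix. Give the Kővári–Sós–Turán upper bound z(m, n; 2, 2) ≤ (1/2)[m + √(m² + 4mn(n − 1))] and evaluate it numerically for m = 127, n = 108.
z(127, 108; 2, 2) ≤ (1/2)[127 + √(127² + 4·127·108·107)] = (1/2)[127 + √5886577] = 1276.6135

Kővári–Sós–Turán: let r_1, ..., r_127 be the row sums and z = Σ r_i the total number of 1s. Each pair of columns can share at most one row with both entries 1 (else a 2×2 all-ones block appears), so Σ_i C(r_i, 2) ≤ C(108, 2) = 5778. By convexity Σ_i C(r_i, 2) ≥ 127·C(z/127, 2) = z(z − 127)/(2·127), giving z² − 127z − 127·108·107 ≤ 0 and hence z ≤ (1/2)[127 + √(16129 + 4·1467612)] = (1/2)[127 + √5886577] ≈ (1/2)(127 + 2426.2269) = 1276.6135.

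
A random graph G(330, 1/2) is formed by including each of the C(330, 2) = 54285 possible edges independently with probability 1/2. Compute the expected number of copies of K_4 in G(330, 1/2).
E[# K_4] = C(330, 4) · (1/2)^C(4, 2) = 485199330 / 2^6 = 242599665/32 = 7581239.53125

For each 4-subset S of vertices (there are C(330, 4) = 485199330 such S), let X_S = 1 if S induces a K_4 (all C(4, 2) = 6 edges present). Then P(X_S = 1) = (1/2)^6 = 1/64. By linearity of expectation, E[# K_4] = C(330, 4) · (1/2)^6 = 485199330 / 64 = 242599665/32 = 7581239.53125.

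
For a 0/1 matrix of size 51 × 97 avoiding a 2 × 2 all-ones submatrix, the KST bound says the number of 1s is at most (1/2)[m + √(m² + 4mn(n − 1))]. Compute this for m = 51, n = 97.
z(51, 97; 2, 2) ≤ (1/2)[51 + √(51² + 4·51·97·96)] = (1/2)[51 + √1902249] = 715.1102

Kővári–Sós–Turán: let r_1, ..., r_51 be the row sums and z = Σ r_i the total number of 1s. Each pair of columns can share at most one row with both entries 1 (else a 2×2 all-ones block appears), so Σ_i C(r_i, 2) ≤ C(97, 2) = 4656. By convexity Σ_i C(r_i, 2) ≥ 51·C(z/51, 2) = z(z − 51)/(2·51), giving z² − 51z − 51·97·96 ≤ 0 and hence z ≤ (1/2)[51 + √(2601 + 4·474912)] = (1/2)[51 + √1902249] ≈ (1/2)(51 + 1379.2204) = 715.1102.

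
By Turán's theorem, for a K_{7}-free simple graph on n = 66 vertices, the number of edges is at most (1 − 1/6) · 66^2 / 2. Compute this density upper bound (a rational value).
Turán density bound = (5/6) · 66^2/2 = 1815

Turán's theorem: ex(n, K_{r+1}) is achieved by the complete r-partite Turán graph T(n, r) with parts as balanced as possible, and is at most (1 − 1/r) · n^2/2. For r = 6, n = 66: the density bound is (5/6) · 4356/2 = 1815. Since 6 ∣ 66, the Turán graph T(66, 6) has parts of equal size 11, and its edge count e(T(66, 6)) = 1815 attains the density bound exactly.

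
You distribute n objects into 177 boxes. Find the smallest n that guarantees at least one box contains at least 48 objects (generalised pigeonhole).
n = (48 − 1)·177 + 1 = 8320

By the generalised pigeonhole principle, to guarantee some box contains ≥ r objects we need more than (r − 1) · k objects total. Threshold: n = (r − 1) · k + 1. With r = 48 and k = 177: n = 47 · 177 + 1 = 8319 + 1 = 8320. For n = 8319 = 47 · 177, we can put exactly 47 objects in every box, avoiding 48 in any single one — so 8320 is tight.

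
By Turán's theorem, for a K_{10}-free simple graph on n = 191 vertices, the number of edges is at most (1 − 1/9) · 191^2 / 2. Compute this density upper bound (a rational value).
Turán density bound = (8/9) · 191^2/2 = 145924/9 ≈ 16213.7778

Turán's theorem: ex(n, K_{r+1}) is achieved by the complete r-partite Turán graph T(n, r) with parts as balanced as possible, and is at most (1 − 1/r) · n^2/2. For r = 9, n = 191: the density bound is (8/9) · 36481/2 = 145924/9 ≈ 16213.7778. The integer-valued extremum is e(T(191, 9)) = 16213, which is strictly less than the density bound 145924/9 since 9 ∤ 191 (the parts of T(191, 9) cannot all be equal).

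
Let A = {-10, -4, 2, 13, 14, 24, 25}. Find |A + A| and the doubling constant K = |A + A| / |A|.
K = |A + A| / |A| = 22/7

Enumerate A + A = {a + b : a, b ∈ A}. With |A| = 7, there are |A|^2 = 49 ordered sum pairs; collecting distinct values, A + A = {-20, -14, -8, -2, 3, 4, 9, 10, 14, 15, 16, 20, 21, 26, 27, 28, 37, 38, 39, 48, 49, 50}, so |A + A| = 22. Thus K = 22/7. For comparison, the minimum possible |A + A| over all 7-element sets is 2·7 − 1 = 13 (so min K = 13/7), attained only by arithmetic progressions.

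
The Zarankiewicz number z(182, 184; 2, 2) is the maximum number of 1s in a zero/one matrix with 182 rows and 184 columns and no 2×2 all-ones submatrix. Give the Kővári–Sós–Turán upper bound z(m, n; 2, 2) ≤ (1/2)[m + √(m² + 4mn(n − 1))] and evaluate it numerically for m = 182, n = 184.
z(182, 184; 2, 2) ≤ (1/2)[182 + √(182² + 4·182·184·183)] = (1/2)[182 + √24546340] = 2568.2132

Kővári–Sós–Turán: let r_1, ..., r_182 be the row sums and z = Σ r_i the total number of 1s. Each pair of columns can share at most one row with both entries 1 (else a 2×2 all-ones block appears), so Σ_i C(r_i, 2) ≤ C(184, 2) = 16836. By convexity Σ_i C(r_i, 2) ≥ 182·C(z/182, 2) = z(z − 182)/(2·182), giving z² − 182z − 182·184·183 ≤ 0 and hence z ≤ (1/2)[182 + √(33124 + 4·6128304)] = (1/2)[182 + √24546340] ≈ (1/2)(182 + 4954.4263) = 2568.2132.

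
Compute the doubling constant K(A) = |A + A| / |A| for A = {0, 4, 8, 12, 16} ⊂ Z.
K = |A + A| / |A| = 9/5

Enumerate A + A = {a + b : a, b ∈ A}. With |A| = 5, there are |A|^2 = 25 ordered sum pairs; collecting distinct values, A + A = {0, 4, 8, 12, 16, 20, 24, 28, 32}, so |A + A| = 9. Thus K = 9/5. Here |A + A| = 2|A| − 1 = 9, the minimum possible — so K = 9/5 is minimal, which holds iff A is an arithmetic progression.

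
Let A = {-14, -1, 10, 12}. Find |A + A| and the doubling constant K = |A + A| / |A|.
K = |A + A| / |A| = 9/4

Enumerate A + A = {a + b : a, b ∈ A}. With |A| = 4, there are |A|^2 = 16 ordered sum pairs; collecting distinct values, A + A = {-28, -15, -4, -2, 9, 11, 20, 22, 24}, so |A + A| = 9. Thus K = 9/4. For comparison, the minimum possible |A + A| over all 4-element sets is 2·4 − 1 = 7 (so min K = 7/4), attained only by arithmetic progressions.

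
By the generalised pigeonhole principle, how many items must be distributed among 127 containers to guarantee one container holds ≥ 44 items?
n = (44 − 1)·127 + 1 = 5462

By the generalised pigeonhole principle, to guarantee some box contains ≥ r objects we need more than (r − 1) · k objects total. Threshold: n = (r − 1) · k + 1. With r = 44 and k = 127: n = 43 · 127 + 1 = 5461 + 1 = 5462. For n = 5461 = 43 · 127, we can put exactly 43 objects in every box, avoiding 44 in any single one — so 5462 is tight.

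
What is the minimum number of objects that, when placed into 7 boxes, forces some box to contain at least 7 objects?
n = (7 − 1)·7 + 1 = 43

By the generalised pigeonhole principle, to guarantee some box contains ≥ r objects we need more than (r − 1) · k objects total. Threshold: n = (r − 1) · k + 1. With r = 7 and k = 7: n = 6 · 7 + 1 = 42 + 1 = 43. For n = 42 = 6 · 7, we can put exactly 6 objects in every box, avoiding 7 in any single one — so 43 is tight.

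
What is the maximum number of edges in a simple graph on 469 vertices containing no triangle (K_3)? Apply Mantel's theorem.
ex(469, K_3) = ⌊469^2/4⌋ = 54990

Mantel (1907): a triangle-free graph on n vertices has at most ⌊n^2/4⌋ edges, with equality for the complete bipartite graph K_{⌊n/2⌋, ⌈n/2⌉}. For n = 469: ⌊469^2/4⌋ = ⌊219961/4⌋ = 54990. The extremal graph is K_{234, 235}, which has 234·235 = 54990 edges.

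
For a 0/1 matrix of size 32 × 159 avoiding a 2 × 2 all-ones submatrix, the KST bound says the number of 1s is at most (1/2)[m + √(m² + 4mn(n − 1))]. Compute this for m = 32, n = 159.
z(32, 159; 2, 2) ≤ (1/2)[32 + √(32² + 4·32·159·158)] = (1/2)[32 + √3216640] = 912.7497

Kővári–Sós–Turán: let r_1, ..., r_32 be the row sums and z = Σ r_i the total number of 1s. Each pair of columns can share at most one row with both entries 1 (else a 2×2 all-ones block appears), so Σ_i C(r_i, 2) ≤ C(159, 2) = 12561. By convexity Σ_i C(r_i, 2) ≥ 32·C(z/32, 2) = z(z − 32)/(2·32), giving z² − 32z − 32·159·158 ≤ 0 and hence z ≤ (1/2)[32 + √(1024 + 4·803904)] = (1/2)[32 + √3216640] ≈ (1/2)(32 + 1793.4994) = 912.7497.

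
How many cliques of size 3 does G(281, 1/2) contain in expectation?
E[# K_3] = C(281, 3) · (1/2)^C(3, 2) = 3658620 / 2^3 = 914655/2 = 457327.5

For each 3-subset S of vertices (there are C(281, 3) = 3658620 such S), let X_S = 1 if S induces a K_3 (all C(3, 2) = 3 edges present). Then P(X_S = 1) = (1/2)^3 = 1/8. By linearity of expectation, E[# K_3] = C(281, 3) · (1/2)^3 = 3658620 / 8 = 914655/2 = 457327.5.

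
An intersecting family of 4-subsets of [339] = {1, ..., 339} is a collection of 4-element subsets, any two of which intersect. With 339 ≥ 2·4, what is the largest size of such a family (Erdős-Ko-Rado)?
max |F| = C(338, 3) = 6378736

The Erdős-Ko-Rado theorem states: for n ≥ 2k, an intersecting family of k-subsets of an n-element set has size at most C(n − 1, k − 1), with equality for 'star' families {A ⊆ [n] : |A| = k, i ∈ A} (fix an element i). For n = 339, k = 4: C(338, 3) = 6378736.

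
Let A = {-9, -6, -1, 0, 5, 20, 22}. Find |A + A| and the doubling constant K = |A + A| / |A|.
K = |A + A| / |A| = 27/7

Enumerate A + A = {a + b : a, b ∈ A}. With |A| = 7, there are |A|^2 = 49 ordered sum pairs; collecting distinct values, A + A = {-18, -15, -12, -10, -9, -7, -6, -4, -2, -1, 0, 4, 5, 10, 11, 13, 14, 16, 19, 20, 21, 22, 25, 27, 40, 42, 44}, so |A + A| = 27. Thus K = 27/7. For comparison, the minimum possible |A + A| over all 7-element sets is 2·7 − 1 = 13 (so min K = 13/7), attained only by arithmetic progressions.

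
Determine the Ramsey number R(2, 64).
R(2, 64) = 64

R(2, k) = k for all k ≥ 2: in a 2-colouring of K_k, either some edge is red (a red K_2) or all edges are blue (a blue K_k). And K_{63} coloured all-blue has no blue K_64, so R(2, 64) > 63. Hence R(2, 64) = 64.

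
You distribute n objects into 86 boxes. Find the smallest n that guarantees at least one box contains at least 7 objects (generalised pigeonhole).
n = (7 − 1)·86 + 1 = 517

By the generalised pigeonhole principle, to guarantee some box contains ≥ r objects we need more than (r − 1) · k objects total. Threshold: n = (r − 1) · k + 1. With r = 7 and k = 86: n = 6 · 86 + 1 = 516 + 1 = 517. For n = 516 = 6 · 86, we can put exactly 6 objects in every box, avoiding 7 in any single one — so 517 is tight.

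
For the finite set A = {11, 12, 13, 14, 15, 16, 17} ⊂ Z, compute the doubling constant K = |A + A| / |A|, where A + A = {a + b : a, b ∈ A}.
K = |A + A| / |A| = 13/7

Enumerate A + A = {a + b : a, b ∈ A}. With |A| = 7, there are |A|^2 = 49 ordered sum pairs; collecting distinct values, A + A = {22, 23, 24, 25, 26, 27, 28, 29, 30, 31, 32, 33, 34}, so |A + A| = 13. Thus K = 13/7. Here |A + A| = 2|A| − 1 = 13, the minimum possible — so K = 13/7 is minimal, which holds iff A is an arithmetic progression.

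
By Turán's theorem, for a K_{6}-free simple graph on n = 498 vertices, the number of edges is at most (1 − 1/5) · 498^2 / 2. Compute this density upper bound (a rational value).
Turán density bound = (4/5) · 498^2/2 = 496008/5 ≈ 99201.6

Turán's theorem: ex(n, K_{r+1}) is achieved by the complete r-partite Turán graph T(n, r) with parts as balanced as possible, and is at most (1 − 1/r) · n^2/2. For r = 5, n = 498: the density bound is (4/5) · 248004/2 = 496008/5 ≈ 99201.6. The integer-valued extremum is e(T(498, 5)) = 99201, which is strictly less than the density bound 496008/5 since 5 ∤ 498 (the parts of T(498, 5) cannot all be equal).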